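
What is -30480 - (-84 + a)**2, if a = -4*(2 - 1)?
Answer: -38224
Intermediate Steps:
a = -4 (a = -4*1 = -4)
-30480 - (-84 + a)**2 = -30480 - (-84 - 4)**2 = -30480 - 1*(-88)**2 = -30480 - 1*7744 = -30480 - 7744 = -38224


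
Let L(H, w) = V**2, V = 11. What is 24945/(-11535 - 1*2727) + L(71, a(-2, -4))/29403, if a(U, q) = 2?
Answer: -2015791/1155222 ≈ -1.7449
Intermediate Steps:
L(H, w) = 121 (L(H, w) = 11**2 = 121)
24945/(-11535 - 1*2727) + L(71, a(-2, -4))/29403 = 24945/(-11535 - 1*2727) + 121/29403 = 24945/(-11535 - 2727) + 121*(1/29403) = 24945/(-14262) + 1/243 = 24945*(-1/14262) + 1/243 = -8315/4754 + 1/243 = -2015791/1155222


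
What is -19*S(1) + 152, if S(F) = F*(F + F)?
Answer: 114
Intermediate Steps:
S(F) = 2*F**2 (S(F) = F*(2*F) = 2*F**2)
-19*S(1) + 152 = -38*1**2 + 152 = -38 + 152 = 114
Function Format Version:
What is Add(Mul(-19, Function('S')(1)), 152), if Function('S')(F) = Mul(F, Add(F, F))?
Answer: 114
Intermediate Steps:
Function('S')(F) = Mul(2, Pow(F, 2)) (Function('S')(F) = Mul(F, Mul(2, F)) = Mul(2, Pow(F, 2)))
Add(Mul(-19, Function('S')(1)), 152) = Add(Mul(-19, Mul(2, Pow(1, 2))), 152) = Add(Mul(-19, Mul(2, 1)), 152) = Add(Mul(-19, 2), 152) = Add(-38, 152) = 114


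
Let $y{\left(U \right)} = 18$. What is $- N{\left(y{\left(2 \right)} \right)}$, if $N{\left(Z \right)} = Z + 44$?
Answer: $-62$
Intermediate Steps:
$N{\left(Z \right)} = 44 + Z$
$- N{\left(y{\left(2 \right)} \right)} = - (44 + 18) = \left(-1\right) 62 = -62$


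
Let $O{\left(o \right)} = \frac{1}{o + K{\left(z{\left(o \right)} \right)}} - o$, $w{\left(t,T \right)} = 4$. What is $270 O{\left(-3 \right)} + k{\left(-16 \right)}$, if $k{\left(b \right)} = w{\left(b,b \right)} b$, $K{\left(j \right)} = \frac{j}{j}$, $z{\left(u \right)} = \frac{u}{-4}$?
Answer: $611$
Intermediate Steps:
$z{\left(u \right)} = - \frac{u}{4}$ ($z{\left(u \right)} = u \left(- \frac{1}{4}\right) = - \frac{u}{4}$)
$K{\left(j \right)} = 1$
$k{\left(b \right)} = 4 b$
$O{\left(o \right)} = \frac{1}{1 + o} - o$ ($O{\left(o \right)} = \frac{1}{o + 1} - o = \frac{1}{1 + o} - o$)
$270 O{\left(-3 \right)} + k{\left(-16 \right)} = 270 \frac{1 - -3 - \left(-3\right)^{2}}{1 - 3} + 4 \left(-16\right) = 270 \frac{1 + 3 - 9}{-2} - 64 = 270 \left(- \frac{1 + 3 - 9}{2}\right) - 64 = 270 \left(\left(- \frac{1}{2}\right) \left(-5\right)\right) - 64 = 270 \cdot \frac{5}{2} - 64 = 675 - 64 = 611$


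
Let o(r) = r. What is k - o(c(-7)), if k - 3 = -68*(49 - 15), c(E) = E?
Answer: -2302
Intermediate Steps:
k = -2309 (k = 3 - 68*(49 - 15) = 3 - 68*34 = 3 - 2312 = -2309)
k - o(c(-7)) = -2309 - 1*(-7) = -2309 + 7 = -2302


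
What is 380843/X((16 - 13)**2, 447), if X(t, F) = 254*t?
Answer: 380843/2286 ≈ 166.60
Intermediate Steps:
380843/X((16 - 13)**2, 447) = 380843/((254*(16 - 13)**2)) = 380843/((254*3**2)) = 380843/((254*9)) = 380843/2286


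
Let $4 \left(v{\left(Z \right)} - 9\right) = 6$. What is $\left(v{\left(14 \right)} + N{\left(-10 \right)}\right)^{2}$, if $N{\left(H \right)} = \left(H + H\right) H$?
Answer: $\frac{177241}{4} \approx 44310.0$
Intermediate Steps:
$v{\left(Z \right)} = \frac{21}{2}$ ($v{\left(Z \right)} = 9 + \frac{1}{4} \cdot 6 = 9 + \frac{3}{2} = \frac{21}{2}$)
$N{\left(H \right)} = 2 H^{2}$ ($N{\left(H \right)} = 2 H H = 2 H^{2}$)
$\left(v{\left(14 \right)} + N{\left(-10 \right)}\right)^{2} = \left(\frac{21}{2} + 2 \left(-10\right)^{2}\right)^{2} = \left(\frac{21}{2} + 2 \cdot 100\right)^{2} = \left(\frac{21}{2} + 200\right)^{2} = \left(\frac{421}{2}\right)^{2} = \frac{177241}{4}$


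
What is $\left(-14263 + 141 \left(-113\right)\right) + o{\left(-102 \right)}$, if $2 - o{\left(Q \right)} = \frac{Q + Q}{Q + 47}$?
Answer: $- \frac{1660874}{55} \approx -30198.0$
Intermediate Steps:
$o{\left(Q \right)} = 2 - \frac{2 Q}{47 + Q}$ ($o{\left(Q \right)} = 2 - \frac{Q + Q}{Q + 47} = 2 - \frac{2 Q}{47 + Q}$)
$\left(-14263 + 141 \left(-113\right)\right) + o{\left(-102 \right)} = \left(-14263 + 141 \left(-113\right)\right) + \frac{94}{47 - 102} = \left(-14263 - 15933\right) + \frac{94}{-55} = -30196 + 94 \left(- \frac{1}{55}\right) = -30196 - \frac{94}{55} = - \frac{1660874}{55}$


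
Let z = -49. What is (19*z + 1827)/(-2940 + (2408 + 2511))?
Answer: 896/1979 ≈ 0.45275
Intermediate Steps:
(19*z + 1827)/(-2940 + (2408 + 2511)) = (19*(-49) + 1827)/(-2940 + (2408 + 2511)) = (-931 + 1827)/(-2940 + 4919) = 896/1979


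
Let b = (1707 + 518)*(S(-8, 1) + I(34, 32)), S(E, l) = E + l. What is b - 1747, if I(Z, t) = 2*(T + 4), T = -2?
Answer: -8422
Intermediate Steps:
I(Z, t) = 4 (I(Z, t) = 2*(-2 + 4) = 2*2 = 4)
b = -6675 (b = (1707 + 518)*((-8 + 1) + 4) = 2225*(-7 + 4) = 2225*(-3) = -6675)
b - 1747 = -6675 - 1747 = -8422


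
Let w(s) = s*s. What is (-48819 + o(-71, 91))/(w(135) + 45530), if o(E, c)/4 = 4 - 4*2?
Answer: -9767/12751 ≈ -0.76598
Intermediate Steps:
o(E, c) = -16 (o(E, c) = 4*(4 - 4*2) = 4*(4 - 8) = 4*(-4) = -16)
w(s) = s²
(-48819 + o(-71, 91))/(w(135) + 45530) = (-48819 - 16)/(135² + 45530) = -48835/(18225 + 45530) = -48835/63755 = -48835*1/63755 = -9767/12751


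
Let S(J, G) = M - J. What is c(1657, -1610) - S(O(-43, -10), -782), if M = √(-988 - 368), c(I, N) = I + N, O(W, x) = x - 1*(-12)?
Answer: 49 - 2*I*√339 ≈ 49.0 - 36.824*I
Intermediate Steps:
O(W, x) = 12 + x (O(W, x) = x + 12 = 12 + x)
M = 2*I*√339 (M = √(-1356) = 2*I*√339 ≈ 36.824*I)
S(J, G) = -J + 2*I*√339 (S(J, G) = 2*I*√339 - J = -J + 2*I*√339)
c(1657, -1610) - S(O(-43, -10), -782) = (1657 - 1610) - (-(12 - 10) + 2*I*√339) = 47 - (-1*2 + 2*I*√339) = 47 - (-2 + 2*I*√339) = 47 + (2 - 2*I*√339) = 49 - 2*I*√339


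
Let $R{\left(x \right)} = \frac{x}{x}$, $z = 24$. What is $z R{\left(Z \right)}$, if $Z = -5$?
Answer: $24$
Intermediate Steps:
$R{\left(x \right)} = 1$
$z R{\left(Z \right)} = 24 \cdot 1 = 24$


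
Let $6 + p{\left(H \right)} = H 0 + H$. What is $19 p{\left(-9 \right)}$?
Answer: $-285$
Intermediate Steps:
$p{\left(H \right)} = -6 + H$ ($p{\left(H \right)} = -6 + \left(H 0 + H\right) = -6 + \left(0 + H\right) = -6 + H$)
$19 p{\left(-9 \right)} = 19 \left(-6 - 9\right) = 19 \left(-15\right) = -285$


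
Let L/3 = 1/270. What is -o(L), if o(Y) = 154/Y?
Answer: -13860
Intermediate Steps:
L = 1/90 (L = 3/270 = 3*(1/270) = 1/90 ≈ 0.011111)
-o(L) = -154/1/90 = -154*90 = -1*13860 = -13860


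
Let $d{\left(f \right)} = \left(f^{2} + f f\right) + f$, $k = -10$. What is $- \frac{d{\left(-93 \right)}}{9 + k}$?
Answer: $17205$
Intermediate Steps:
$d{\left(f \right)} = f + 2 f^{2}$ ($d{\left(f \right)} = \left(f^{2} + f^{2}\right) + f = 2 f^{2} + f = f + 2 f^{2}$)
$- \frac{d{\left(-93 \right)}}{9 + k} = - \frac{\left(-93\right) \left(1 + 2 \left(-93\right)\right)}{9 - 10} = - \frac{\left(-93\right) \left(1 - 186\right)}{-1} = - \left(-1\right) \left(\left(-93\right) \left(-185\right)\right) = - \left(-1\right) 17205 = \left(-1\right) \left(-17205\right) = 17205$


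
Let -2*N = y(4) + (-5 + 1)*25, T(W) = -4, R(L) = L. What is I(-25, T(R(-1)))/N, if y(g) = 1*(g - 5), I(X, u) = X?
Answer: -50/101 ≈ -0.49505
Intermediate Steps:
y(g) = -5 + g (y(g) = 1*(-5 + g) = -5 + g)
N = 101/2 (N = -((-5 + 4) + (-5 + 1)*25)/2 = -(-1 - 4*25)/2 = -(-1 - 100)/2 = -½*(-101) = 101/2 ≈ 50.500)
I(-25, T(R(-1)))/N = -25/101/2 = -25*2/101 = -50/101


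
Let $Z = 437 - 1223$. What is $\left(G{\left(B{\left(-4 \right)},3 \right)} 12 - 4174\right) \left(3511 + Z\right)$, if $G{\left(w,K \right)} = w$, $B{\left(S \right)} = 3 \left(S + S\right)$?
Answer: $-12158950$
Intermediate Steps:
$B{\left(S \right)} = 6 S$ ($B{\left(S \right)} = 3 \cdot 2 S = 6 S$)
$Z = -786$
$\left(G{\left(B{\left(-4 \right)},3 \right)} 12 - 4174\right) \left(3511 + Z\right) = \left(6 \left(-4\right) 12 - 4174\right) \left(3511 - 786\right) = \left(\left(-24\right) 12 - 4174\right) 2725 = \left(-288 - 4174\right) 2725 = \left(-4462\right) 2725 = -12158950$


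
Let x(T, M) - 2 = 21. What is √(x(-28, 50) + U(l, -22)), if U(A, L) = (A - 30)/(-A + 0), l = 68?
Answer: √25942/34 ≈ 4.7372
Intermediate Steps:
x(T, M) = 23 (x(T, M) = 2 + 21 = 23)
U(A, L) = -(-30 + A)/A (U(A, L) = (-30 + A)/((-A)) = (-30 + A)*(-1/A) = -(-30 + A)/A)
√(x(-28, 50) + U(l, -22)) = √(23 + (30 - 1*68)/68) = √(23 + (30 - 68)/68) = √(23 + (1/68)*(-38)) = √(23 - 19/34) = √(763/34) = √25942/34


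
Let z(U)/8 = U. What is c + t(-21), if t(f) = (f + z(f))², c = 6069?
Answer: 41790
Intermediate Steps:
z(U) = 8*U
t(f) = 81*f² (t(f) = (f + 8*f)² = (9*f)² = 81*f²)
c + t(-21) = 6069 + 81*(-21)² = 6069 + 81*441 = 6069 + 35721 = 41790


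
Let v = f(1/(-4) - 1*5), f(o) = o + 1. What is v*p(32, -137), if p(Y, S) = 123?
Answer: -2091/4 ≈ -522.75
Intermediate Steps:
f(o) = 1 + o
v = -17/4 (v = 1 + (1/(-4) - 1*5) = 1 + (1*(-¼) - 5) = 1 + (-¼ - 5) = 1 - 21/4 = -17/4 ≈ -4.2500)
v*p(32, -137) = -17/4*123 = -2091/4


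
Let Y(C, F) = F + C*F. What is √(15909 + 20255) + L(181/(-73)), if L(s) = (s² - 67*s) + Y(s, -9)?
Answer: 988988/5329 + 2*√9041 ≈ 375.75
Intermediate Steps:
L(s) = -9 + s² - 76*s (L(s) = (s² - 67*s) - 9*(1 + s) = (s² - 67*s) + (-9 - 9*s) = -9 + s² - 76*s)
√(15909 + 20255) + L(181/(-73)) = √(15909 + 20255) + (-9 + (181/(-73))² - 13756/(-73)) = √36164 + (-9 + (181*(-1/73))² - 13756*(-1)/73) = 2*√9041 + (-9 + (-181/73)² - 76*(-181/73)) = 2*√9041 + (-9 + 32761/5329 + 13756/73) = 2*√9041 + 988988/5329 = 988988/5329 + 2*√9041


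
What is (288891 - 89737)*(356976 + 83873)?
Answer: 87796841746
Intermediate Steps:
(288891 - 89737)*(356976 + 83873) = 199154*440849 = 87796841746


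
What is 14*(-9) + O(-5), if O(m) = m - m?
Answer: -126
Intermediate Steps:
O(m) = 0
14*(-9) + O(-5) = 14*(-9) + 0 = -126 + 0 = -126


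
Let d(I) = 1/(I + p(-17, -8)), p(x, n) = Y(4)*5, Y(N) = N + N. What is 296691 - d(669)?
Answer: 210353918/709 ≈ 2.9669e+5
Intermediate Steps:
Y(N) = 2*N
p(x, n) = 40 (p(x, n) = (2*4)*5 = 8*5 = 40)
d(I) = 1/(40 + I) (d(I) = 1/(I + 40) = 1/(40 + I))
296691 - d(669) = 296691 - 1/(40 + 669) = 296691 - 1/709 = 210353918/709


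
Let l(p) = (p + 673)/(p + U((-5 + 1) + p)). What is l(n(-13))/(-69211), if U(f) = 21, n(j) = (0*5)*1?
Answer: -673/1453431 ≈ -0.00046304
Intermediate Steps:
n(j) = 0 (n(j) = 0*1 = 0)
l(p) = (673 + p)/(21 + p) (l(p) = (p + 673)/(p + 21) = (673 + p)/(21 + p))
l(n(-13))/(-69211) = ((673 + 0)/(21 + 0))/(-69211) = (673/21)*(-1/69211) = -673/1453431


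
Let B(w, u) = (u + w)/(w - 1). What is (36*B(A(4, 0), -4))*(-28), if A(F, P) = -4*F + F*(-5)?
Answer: -40320/37 ≈ -1089.7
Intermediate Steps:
A(F, P) = -9*F (A(F, P) = -4*F - 5*F = -9*F)
B(w, u) = (u + w)/(-1 + w)
(36*B(A(4, 0), -4))*(-28) = (36*((-4 - 9*4)/(-1 - 9*4)))*(-28) = (36*((-4 - 36)/(-1 - 36)))*(-28) = (36*(-40/(-37)))*(-28) = (36*(-1/37*(-40)))*(-28) = (36*(40/37))*(-28) = (1440/37)*(-28) = -40320/37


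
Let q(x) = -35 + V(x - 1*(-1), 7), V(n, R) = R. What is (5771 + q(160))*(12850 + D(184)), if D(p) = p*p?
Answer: 268232558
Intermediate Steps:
D(p) = p²
q(x) = -28 (q(x) = -35 + 7 = -28)
(5771 + q(160))*(12850 + D(184)) = (5771 - 28)*(12850 + 184²) = 5743*(12850 + 33856) = 5743*46706 = 268232558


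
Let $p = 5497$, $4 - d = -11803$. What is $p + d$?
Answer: $17304$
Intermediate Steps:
$d = 11807$ ($d = 4 - -11803 = 4 + 11803 = 11807$)
$p + d = 5497 + 11807 = 17304$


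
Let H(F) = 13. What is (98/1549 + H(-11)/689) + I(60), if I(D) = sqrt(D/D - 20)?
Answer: 6743/82097 + I*sqrt(19) ≈ 0.082135 + 4.3589*I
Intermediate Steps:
I(D) = I*sqrt(19) (I(D) = sqrt(1 - 20) = sqrt(-19) = I*sqrt(19))
(98/1549 + H(-11)/689) + I(60) = (98/1549 + 13/689) + I*sqrt(19) = (98*(1/1549) + 13*(1/689)) + I*sqrt(19) = (98/1549 + 1/53) + I*sqrt(19) = 6743/82097 + I*sqrt(19)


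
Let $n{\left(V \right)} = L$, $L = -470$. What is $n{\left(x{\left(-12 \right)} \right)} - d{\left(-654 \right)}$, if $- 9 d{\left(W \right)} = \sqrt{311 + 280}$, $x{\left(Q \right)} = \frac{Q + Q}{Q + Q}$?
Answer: $-470 + \frac{\sqrt{591}}{9} \approx -467.3$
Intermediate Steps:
$x{\left(Q \right)} = 1$ ($x{\left(Q \right)} = \frac{2 Q}{2 Q} = 2 Q \frac{1}{2 Q} = 1$)
$d{\left(W \right)} = - \frac{\sqrt{591}}{9}$ ($d{\left(W \right)} = - \frac{\sqrt{311 + 280}}{9} = - \frac{\sqrt{591}}{9}$)
$n{\left(V \right)} = -470$
$n{\left(x{\left(-12 \right)} \right)} - d{\left(-654 \right)} = -470 - - \frac{\sqrt{591}}{9} = -470 + \frac{\sqrt{591}}{9}$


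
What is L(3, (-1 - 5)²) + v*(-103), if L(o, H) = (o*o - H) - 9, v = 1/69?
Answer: -2587/69 ≈ -37.493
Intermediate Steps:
v = 1/69 ≈ 0.014493
L(o, H) = -9 + o² - H (L(o, H) = (o² - H) - 9 = -9 + o² - H)
L(3, (-1 - 5)²) + v*(-103) = (-9 + 3² - (-1 - 5)²) + (1/69)*(-103) = (-9 + 9 - 1*(-6)²) - 103/69 = (-9 + 9 - 1*36) - 103/69 = (-9 + 9 - 36) - 103/69 = -36 - 103/69 = -2587/69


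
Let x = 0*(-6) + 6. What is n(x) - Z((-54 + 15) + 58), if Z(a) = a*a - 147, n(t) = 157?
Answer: -57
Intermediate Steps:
x = 6 (x = 0 + 6 = 6)
Z(a) = -147 + a² (Z(a) = a² - 147 = -147 + a²)
n(x) - Z((-54 + 15) + 58) = 157 - (-147 + ((-54 + 15) + 58)²) = 157 - (-147 + (-39 + 58)²) = 157 - (-147 + 19²) = 157 - (-147 + 361) = 157 - 1*214 = 157 - 214 = -57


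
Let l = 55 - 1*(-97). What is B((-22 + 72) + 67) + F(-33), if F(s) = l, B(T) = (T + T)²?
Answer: 54908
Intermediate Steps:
B(T) = 4*T² (B(T) = (2*T)² = 4*T²)
l = 152 (l = 55 + 97 = 152)
F(s) = 152
B((-22 + 72) + 67) + F(-33) = 4*((-22 + 72) + 67)² + 152 = 4*(50 + 67)² + 152 = 4*117² + 152 = 4*13689 + 152 = 54756 + 152 = 54908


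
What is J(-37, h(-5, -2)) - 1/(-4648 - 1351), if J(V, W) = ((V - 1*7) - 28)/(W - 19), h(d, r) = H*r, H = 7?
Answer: 143987/65989 ≈ 2.1820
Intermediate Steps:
h(d, r) = 7*r
J(V, W) = (-35 + V)/(-19 + W) (J(V, W) = ((V - 7) - 28)/(-19 + W) = ((-7 + V) - 28)/(-19 + W) = (-35 + V)/(-19 + W))
J(-37, h(-5, -2)) - 1/(-4648 - 1351) = (-35 - 37)/(-19 + 7*(-2)) - 1/(-4648 - 1351) = -72/(-19 - 14) - 1/(-5999) = -72/(-33) - 1*(-1/5999) = -1/33*(-72) + 1/5999 = 24/11 + 1/5999 = 143987/65989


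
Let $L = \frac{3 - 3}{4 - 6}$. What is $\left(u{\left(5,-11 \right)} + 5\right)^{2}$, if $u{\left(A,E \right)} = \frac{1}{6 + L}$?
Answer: $\frac{961}{36} \approx 26.694$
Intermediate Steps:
$L = 0$ ($L = \frac{0}{-2} = 0 \left(- \frac{1}{2}\right) = 0$)
$u{\left(A,E \right)} = \frac{1}{6}$ ($u{\left(A,E \right)} = \frac{1}{6 + 0} = \frac{1}{6}$)
$\left(u{\left(5,-11 \right)} + 5\right)^{2} = \left(\frac{1}{6} + 5\right)^{2} = \left(\frac{31}{6}\right)^{2} = \frac{961}{36}$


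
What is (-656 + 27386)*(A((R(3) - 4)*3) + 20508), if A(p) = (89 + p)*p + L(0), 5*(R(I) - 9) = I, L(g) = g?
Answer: 2978449056/5 ≈ 5.9569e+8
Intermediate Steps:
R(I) = 9 + I/5
A(p) = p*(89 + p) (A(p) = (89 + p)*p + 0 = p*(89 + p) + 0 = p*(89 + p))
(-656 + 27386)*(A((R(3) - 4)*3) + 20508) = (-656 + 27386)*((((9 + (1/5)*3) - 4)*3)*(89 + ((9 + (1/5)*3) - 4)*3) + 20508) = 26730*((((9 + 3/5) - 4)*3)*(89 + ((9 + 3/5) - 4)*3) + 20508) = 26730*(((48/5 - 4)*3)*(89 + (48/5 - 4)*3) + 20508) = 26730*(((28/5)*3)*(89 + (28/5)*3) + 20508) = 26730*(84*(89 + 84/5)/5 + 20508) = 26730*((84/5)*(529/5) + 20508) = 26730*(44436/25 + 20508) = 26730*(557136/25) = 2978449056/5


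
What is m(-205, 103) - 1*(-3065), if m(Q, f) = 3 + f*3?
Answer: 3377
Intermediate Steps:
m(Q, f) = 3 + 3*f
m(-205, 103) - 1*(-3065) = (3 + 3*103) - 1*(-3065) = (3 + 309) + 3065 = 312 + 3065 = 3377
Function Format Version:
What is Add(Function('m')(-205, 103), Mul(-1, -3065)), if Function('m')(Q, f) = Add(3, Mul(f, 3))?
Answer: 3377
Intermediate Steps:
Function('m')(Q, f) = Add(3, Mul(3, f))
Add(Function('m')(-205, 103), Mul(-1, -3065)) = Add(Add(3, Mul(3, 103)), Mul(-1, -3065)) = Add(Add(3, 309), 3065) = Add(312, 3065) = 3377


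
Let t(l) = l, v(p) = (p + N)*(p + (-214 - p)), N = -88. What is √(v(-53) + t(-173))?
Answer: √30001 ≈ 173.21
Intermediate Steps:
v(p) = 18832 - 214*p (v(p) = (p - 88)*(p + (-214 - p)) = (-88 + p)*(-214) = 18832 - 214*p)
√(v(-53) + t(-173)) = √((18832 - 214*(-53)) - 173) = √((18832 + 11342) - 173) = √(30174 - 173) = √30001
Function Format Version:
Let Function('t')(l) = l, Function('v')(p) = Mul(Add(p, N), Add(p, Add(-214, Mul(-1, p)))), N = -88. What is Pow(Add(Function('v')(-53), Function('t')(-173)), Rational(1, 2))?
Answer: Pow(30001, Rational(1, 2)) ≈ 173.21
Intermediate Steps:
Function('v')(p) = Add(18832, Mul(-214, p)) (Function('v')(p) = Mul(Add(p, -88), Add(p, Add(-214, Mul(-1, p)))) = Mul(Add(-88, p), -214) = Add(18832, Mul(-214, p)))
Pow(Add(Function('v')(-53), Function('t')(-173)), Rational(1, 2)) = Pow(Add(Add(18832, Mul(-214, -53)), -173), Rational(1, 2)) = Pow(Add(Add(18832, 11342), -173), Rational(1, 2)) = Pow(Add(30174, -173), Rational(1, 2)) = Pow(30001, Rational(1, 2))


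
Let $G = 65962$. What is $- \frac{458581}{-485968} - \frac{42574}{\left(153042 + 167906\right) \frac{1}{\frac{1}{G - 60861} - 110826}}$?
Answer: $\frac{2924266806251975797}{198901326136016} \approx 14702.0$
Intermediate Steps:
$- \frac{458581}{-485968} - \frac{42574}{\left(153042 + 167906\right) \frac{1}{\frac{1}{G - 60861} - 110826}} = - \frac{458581}{-485968} - \frac{42574}{\left(153042 + 167906\right) \frac{1}{\frac{1}{65962 - 60861} - 110826}} = \left(-458581\right) \left(- \frac{1}{485968}\right) - \frac{42574}{320948 \frac{1}{\frac{1}{5101} - 110826}} = \frac{458581}{485968} - \frac{42574}{320948 \frac{1}{\frac{1}{5101} - 110826}} = \frac{458581}{485968} - \frac{42574}{320948 \frac{1}{- \frac{565323425}{5101}}} = \frac{458581}{485968} - \frac{42574}{320948 \left(- \frac{5101}{565323425}\right)} = \frac{458581}{485968} - \frac{42574}{- \frac{1637155748}{565323425}} = \frac{458581}{485968} - - \frac{12034039747975}{818577874} = \frac{458581}{485968} + \frac{12034039747975}{818577874} = \frac{2924266806251975797}{198901326136016}$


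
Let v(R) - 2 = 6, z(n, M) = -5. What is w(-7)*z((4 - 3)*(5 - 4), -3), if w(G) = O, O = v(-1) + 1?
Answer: -45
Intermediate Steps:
v(R) = 8 (v(R) = 2 + 6 = 8)
O = 9 (O = 8 + 1 = 9)
w(G) = 9
w(-7)*z((4 - 3)*(5 - 4), -3) = 9*(-5) = -45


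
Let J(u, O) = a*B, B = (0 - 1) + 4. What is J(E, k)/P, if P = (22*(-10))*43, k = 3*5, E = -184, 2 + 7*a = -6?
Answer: 6/16555 ≈ 0.00036243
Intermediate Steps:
a = -8/7 (a = -2/7 + (⅐)*(-6) = -2/7 - 6/7 = -8/7 ≈ -1.1429)
B = 3 (B = -1 + 4 = 3)
k = 15
J(u, O) = -24/7 (J(u, O) = -8/7*3 = -24/7)
P = -9460 (P = -220*43 = -9460)
J(E, k)/P = -24/7/(-9460) = -24/7*(-1/9460) = 6/16555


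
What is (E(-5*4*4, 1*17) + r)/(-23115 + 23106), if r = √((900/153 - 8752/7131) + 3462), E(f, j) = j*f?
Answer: 1360/9 - √50945912237130/1091043 ≈ 144.57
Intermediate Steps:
E(f, j) = f*j
r = √50945912237130/121227 (r = √((900*(1/153) - 8752*1/7131) + 3462) = √((100/17 - 8752/7131) + 3462) = √(564316/121227 + 3462) = √(420252190/121227) = √50945912237130/121227 ≈ 58.878)
(E(-5*4*4, 1*17) + r)/(-23115 + 23106) = ((-5*4*4)*(1*17) + √50945912237130/121227)/(-23115 + 23106) = (-20*4*17 + √50945912237130/121227)/(-9) = (-80*17 + √50945912237130/121227)*(-⅑) = (-1360 + √50945912237130/121227)*(-⅑) = 1360/9 - √50945912237130/1091043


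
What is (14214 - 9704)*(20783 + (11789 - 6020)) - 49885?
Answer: 119699635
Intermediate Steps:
(14214 - 9704)*(20783 + (11789 - 6020)) - 49885 = 4510*(20783 + 5769) - 49885 = 4510*26552 - 49885 = 119749520 - 49885 = 119699635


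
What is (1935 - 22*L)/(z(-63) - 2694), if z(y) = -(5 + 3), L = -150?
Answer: -5235/2702 ≈ -1.9375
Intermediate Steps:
z(y) = -8 (z(y) = -1*8 = -8)
(1935 - 22*L)/(z(-63) - 2694) = (1935 - 22*(-150))/(-8 - 2694) = (1935 + 3300)/(-2702) = 5235*(-1/2702) = -5235/2702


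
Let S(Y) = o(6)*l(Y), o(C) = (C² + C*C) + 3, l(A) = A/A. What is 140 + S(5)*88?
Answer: 6740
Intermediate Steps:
l(A) = 1
o(C) = 3 + 2*C² (o(C) = (C² + C²) + 3 = 2*C² + 3 = 3 + 2*C²)
S(Y) = 75 (S(Y) = (3 + 2*6²)*1 = (3 + 2*36)*1 = (3 + 72)*1 = 75*1 = 75)
140 + S(5)*88 = 140 + 75*88 = 140 + 6600 = 6740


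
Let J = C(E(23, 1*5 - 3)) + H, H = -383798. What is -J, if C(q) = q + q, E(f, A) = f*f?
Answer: 382740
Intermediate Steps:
E(f, A) = f²
C(q) = 2*q
J = -382740 (J = 2*23² - 383798 = 2*529 - 383798 = 1058 - 383798 = -382740)
-J = -1*(-382740) = 382740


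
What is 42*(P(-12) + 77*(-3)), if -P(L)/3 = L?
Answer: -8190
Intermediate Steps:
P(L) = -3*L
42*(P(-12) + 77*(-3)) = 42*(-3*(-12) + 77*(-3)) = 42*(36 - 231) = 42*(-195) = -8190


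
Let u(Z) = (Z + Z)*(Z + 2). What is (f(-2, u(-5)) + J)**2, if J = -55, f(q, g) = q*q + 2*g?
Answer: 81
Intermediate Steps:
u(Z) = 2*Z*(2 + Z) (u(Z) = (2*Z)*(2 + Z) = 2*Z*(2 + Z))
f(q, g) = q**2 + 2*g
(f(-2, u(-5)) + J)**2 = (((-2)**2 + 2*(2*(-5)*(2 - 5))) - 55)**2 = ((4 + 2*(2*(-5)*(-3))) - 55)**2 = ((4 + 2*30) - 55)**2 = ((4 + 60) - 55)**2 = (64 - 55)**2 = 9**2 = 81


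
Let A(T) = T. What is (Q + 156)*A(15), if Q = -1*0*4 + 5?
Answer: 2415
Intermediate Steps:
Q = 5 (Q = 0*4 + 5 = 0 + 5 = 5)
(Q + 156)*A(15) = (5 + 156)*15 = 161*15 = 2415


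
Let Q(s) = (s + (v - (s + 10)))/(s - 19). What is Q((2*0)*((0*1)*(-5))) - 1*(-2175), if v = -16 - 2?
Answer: 41353/19 ≈ 2176.5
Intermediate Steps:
v = -18
Q(s) = -28/(-19 + s) (Q(s) = (s + (-18 - (s + 10)))/(s - 19) = (s + (-18 - (10 + s)))/(-19 + s) = (s + (-18 + (-10 - s)))/(-19 + s) = (s + (-28 - s))/(-19 + s) = -28/(-19 + s))
Q((2*0)*((0*1)*(-5))) - 1*(-2175) = -28/(-19 + (2*0)*((0*1)*(-5))) - 1*(-2175) = -28/(-19 + 0*(0*(-5))) + 2175 = -28/(-19 + 0*0) + 2175 = -28/(-19 + 0) + 2175 = -28/(-19) + 2175 = -28*(-1/19) + 2175 = 28/19 + 2175 = 41353/19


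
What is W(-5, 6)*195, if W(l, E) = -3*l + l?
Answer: 1950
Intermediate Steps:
W(l, E) = -2*l
W(-5, 6)*195 = -2*(-5)*195 = 10*195 = 1950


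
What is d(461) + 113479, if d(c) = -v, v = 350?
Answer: 113129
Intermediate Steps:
d(c) = -350 (d(c) = -1*350 = -350)
d(461) + 113479 = -350 + 113479 = 113129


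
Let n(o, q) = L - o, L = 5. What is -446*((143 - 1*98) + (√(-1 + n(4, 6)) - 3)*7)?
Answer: -10704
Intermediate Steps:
n(o, q) = 5 - o
-446*((143 - 1*98) + (√(-1 + n(4, 6)) - 3)*7) = -446*((143 - 1*98) + (√(-1 + (5 - 1*4)) - 3)*7) = -446*((143 - 98) + (√(-1 + (5 - 4)) - 3)*7) = -446*(45 + (√(-1 + 1) - 3)*7) = -446*(45 + (√0 - 3)*7) = -446*(45 + (0 - 3)*7) = -446*(45 - 3*7) = -446*(45 - 21) = -446*24 = -10704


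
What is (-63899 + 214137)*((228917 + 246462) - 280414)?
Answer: 29291151670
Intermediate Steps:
(-63899 + 214137)*((228917 + 246462) - 280414) = 150238*(475379 - 280414) = 150238*194965 = 29291151670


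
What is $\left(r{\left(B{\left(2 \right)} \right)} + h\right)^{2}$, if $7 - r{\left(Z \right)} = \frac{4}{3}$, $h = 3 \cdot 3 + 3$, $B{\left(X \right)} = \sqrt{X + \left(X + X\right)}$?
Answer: $\frac{2809}{9} \approx 312.11$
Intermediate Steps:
$B{\left(X \right)} = \sqrt{3} \sqrt{X}$ ($B{\left(X \right)} = \sqrt{X + 2 X} = \sqrt{3 X} = \sqrt{3} \sqrt{X}$)
$h = 12$ ($h = 9 + 3 = 12$)
$r{\left(Z \right)} = \frac{17}{3}$ ($r{\left(Z \right)} = 7 - \frac{4}{3} = \frac{17}{3}$)
$\left(r{\left(B{\left(2 \right)} \right)} + h\right)^{2} = \left(\frac{17}{3} + 12\right)^{2} = \left(\frac{53}{3}\right)^{2} = \frac{2809}{9}$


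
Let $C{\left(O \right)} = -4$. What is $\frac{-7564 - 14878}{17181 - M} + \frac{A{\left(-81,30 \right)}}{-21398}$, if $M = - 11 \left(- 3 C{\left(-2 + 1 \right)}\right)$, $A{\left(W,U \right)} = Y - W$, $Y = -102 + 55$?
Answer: $- \frac{240401279}{185231787} \approx -1.2978$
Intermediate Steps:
$Y = -47$
$A{\left(W,U \right)} = -47 - W$
$M = -132$ ($M = - 11 \left(\left(-3\right) \left(-4\right)\right) = \left(-11\right) 12 = -132$)
$\frac{-7564 - 14878}{17181 - M} + \frac{A{\left(-81,30 \right)}}{-21398} = \frac{-7564 - 14878}{17181 - -132} + \frac{-47 - -81}{-21398} = \frac{-7564 - 14878}{17181 + 132} + \left(-47 + 81\right) \left(- \frac{1}{21398}\right) = - \frac{22442}{17313} + 34 \left(- \frac{1}{21398}\right) = \left(-22442\right) \frac{1}{17313} - \frac{17}{10699} = - \frac{22442}{17313} - \frac{17}{10699} = - \frac{240401279}{185231787}$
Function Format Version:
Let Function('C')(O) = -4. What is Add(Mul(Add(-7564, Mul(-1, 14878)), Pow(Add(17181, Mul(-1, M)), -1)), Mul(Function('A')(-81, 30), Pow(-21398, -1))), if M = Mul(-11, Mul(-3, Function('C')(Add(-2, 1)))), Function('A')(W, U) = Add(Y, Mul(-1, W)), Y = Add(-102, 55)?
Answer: Rational(-240401279, 185231787) ≈ -1.2978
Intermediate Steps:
Y = -47
Function('A')(W, U) = Add(-47, Mul(-1, W))
M = -132 (M = Mul(-11, Mul(-3, -4)) = Mul(-11, 12) = -132)
Add(Mul(Add(-7564, Mul(-1, 14878)), Pow(Add(17181, Mul(-1, M)), -1)), Mul(Function('A')(-81, 30), Pow(-21398, -1))) = Add(Mul(Add(-7564, Mul(-1, 14878)), Pow(Add(17181, Mul(-1, -132)), -1)), Mul(Add(-47, Mul(-1, -81)), Pow(-21398, -1))) = Add(Mul(Add(-7564, -14878), Pow(Add(17181, 132), -1)), Mul(Add(-47, 81), Rational(-1, 21398))) = Add(Mul(-22442, Pow(17313, -1)), Mul(34, Rational(-1, 21398))) = Add(Mul(-22442, Rational(1, 17313)), Rational(-17, 10699)) = Add(Rational(-22442, 17313), Rational(-17, 10699)) = Rational(-240401279, 185231787)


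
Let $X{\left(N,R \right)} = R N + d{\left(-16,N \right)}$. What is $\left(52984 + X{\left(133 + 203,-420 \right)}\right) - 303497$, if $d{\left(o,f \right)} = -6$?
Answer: $-391639$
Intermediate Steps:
$X{\left(N,R \right)} = -6 + N R$ ($X{\left(N,R \right)} = R N - 6 = N R - 6 = -6 + N R$)
$\left(52984 + X{\left(133 + 203,-420 \right)}\right) - 303497 = \left(52984 + \left(-6 + \left(133 + 203\right) \left(-420\right)\right)\right) - 303497 = \left(52984 + \left(-6 + 336 \left(-420\right)\right)\right) - 303497 = \left(52984 - 141126\right) - 303497 = -88142 - 303497 = -391639$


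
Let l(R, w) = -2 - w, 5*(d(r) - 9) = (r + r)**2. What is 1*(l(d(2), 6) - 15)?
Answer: -23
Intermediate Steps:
d(r) = 9 + 4*r**2/5 (d(r) = 9 + (r + r)**2/5 = 9 + (2*r)**2/5 = 9 + (4*r**2)/5 = 9 + 4*r**2/5)
1*(l(d(2), 6) - 15) = 1*((-2 - 1*6) - 15) = 1*((-2 - 6) - 15) = 1*(-8 - 15) = 1*(-23) = -23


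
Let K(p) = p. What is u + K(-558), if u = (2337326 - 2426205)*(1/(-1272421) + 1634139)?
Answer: -184807241329670240/1272421 ≈ -1.4524e+11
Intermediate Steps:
u = -184807240619659322/1272421 (u = -88879*(-1/1272421 + 1634139) = -88879*2079312780518/1272421 = -184807240619659322/1272421 ≈ -1.4524e+11)
u + K(-558) = -184807240619659322/1272421 - 558 = -184807241329670240/1272421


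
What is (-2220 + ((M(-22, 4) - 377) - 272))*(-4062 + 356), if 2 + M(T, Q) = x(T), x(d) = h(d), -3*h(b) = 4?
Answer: 31934602/3 ≈ 1.0645e+7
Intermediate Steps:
h(b) = -4/3 (h(b) = -1/3*4 = -4/3)
x(d) = -4/3
M(T, Q) = -10/3 (M(T, Q) = -2 - 4/3 = -10/3)
(-2220 + ((M(-22, 4) - 377) - 272))*(-4062 + 356) = (-2220 + ((-10/3 - 377) - 272))*(-4062 + 356) = (-2220 + (-1141/3 - 272))*(-3706) = (-2220 - 1957/3)*(-3706) = -8617/3*(-3706) = 31934602/3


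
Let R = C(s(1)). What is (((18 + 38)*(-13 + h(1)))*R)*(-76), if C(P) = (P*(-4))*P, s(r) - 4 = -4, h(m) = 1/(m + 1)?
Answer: 0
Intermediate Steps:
h(m) = 1/(1 + m)
s(r) = 0 (s(r) = 4 - 4 = 0)
C(P) = -4*P² (C(P) = (-4*P)*P = -4*P²)
R = 0 (R = -4*0² = -4*0 = 0)
(((18 + 38)*(-13 + h(1)))*R)*(-76) = (((18 + 38)*(-13 + 1/(1 + 1)))*0)*(-76) = ((56*(-13 + 1/2))*0)*(-76) = ((56*(-13 + ½))*0)*(-76) = ((56*(-25/2))*0)*(-76) = -700*0*(-76) = 0*(-76) = 0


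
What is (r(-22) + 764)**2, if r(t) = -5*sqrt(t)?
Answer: 583146 - 7640*I*sqrt(22) ≈ 5.8315e+5 - 35835.0*I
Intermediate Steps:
(r(-22) + 764)**2 = (-5*I*sqrt(22) + 764)**2 = (764 - 5*I*sqrt(22))**2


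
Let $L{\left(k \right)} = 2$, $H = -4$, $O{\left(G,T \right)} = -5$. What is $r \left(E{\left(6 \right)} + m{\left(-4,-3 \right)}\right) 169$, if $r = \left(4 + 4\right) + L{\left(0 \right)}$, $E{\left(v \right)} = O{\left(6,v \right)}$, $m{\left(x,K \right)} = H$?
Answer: $-15210$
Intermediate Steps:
$m{\left(x,K \right)} = -4$
$E{\left(v \right)} = -5$
$r = 10$ ($r = \left(4 + 4\right) + 2 = 8 + 2 = 10$)
$r \left(E{\left(6 \right)} + m{\left(-4,-3 \right)}\right) 169 = 10 \left(-5 - 4\right) 169 = 10 \left(-9\right) 169 = \left(-90\right) 169 = -15210$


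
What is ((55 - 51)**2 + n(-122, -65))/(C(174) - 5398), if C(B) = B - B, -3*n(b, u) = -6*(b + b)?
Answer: 236/2699 ≈ 0.087440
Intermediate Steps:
n(b, u) = 4*b (n(b, u) = -(-2)*(b + b) = -(-2)*2*b = -(-4)*b = 4*b)
C(B) = 0
((55 - 51)**2 + n(-122, -65))/(C(174) - 5398) = ((55 - 51)**2 + 4*(-122))/(0 - 5398) = (4**2 - 488)/(-5398) = (16 - 488)*(-1/5398) = -472*(-1/5398) = 236/2699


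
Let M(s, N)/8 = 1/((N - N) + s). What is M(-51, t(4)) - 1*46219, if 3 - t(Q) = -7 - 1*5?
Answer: -2357177/51 ≈ -46219.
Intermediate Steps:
t(Q) = 15 (t(Q) = 3 - (-7 - 1*5) = 3 - (-7 - 5) = 3 - 1*(-12) = 3 + 12 = 15)
M(s, N) = 8/s (M(s, N) = 8/((N - N) + s) = 8/(0 + s) = 8/s)
M(-51, t(4)) - 1*46219 = 8/(-51) - 1*46219 = 8*(-1/51) - 46219 = -8/51 - 46219 = -2357177/51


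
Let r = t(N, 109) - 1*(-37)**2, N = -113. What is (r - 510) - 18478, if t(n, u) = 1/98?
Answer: -1994985/98 ≈ -20357.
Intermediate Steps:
t(n, u) = 1/98
r = -134161/98 (r = 1/98 - 1*(-37)**2 = 1/98 - 1*1369 = 1/98 - 1369 = -134161/98 ≈ -1369.0)
(r - 510) - 18478 = (-134161/98 - 510) - 18478 = -184141/98 - 18478 = -1994985/98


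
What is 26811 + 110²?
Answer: 38911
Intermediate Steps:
26811 + 110² = 26811 + 12100 = 38911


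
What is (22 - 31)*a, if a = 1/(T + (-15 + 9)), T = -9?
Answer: 3/5 ≈ 0.60000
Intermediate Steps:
a = -1/15 (a = 1/(-9 + (-15 + 9)) = 1/(-9 - 6) = 1/(-15) = -1/15 ≈ -0.066667)
(22 - 31)*a = (22 - 31)*(-1/15) = -9*(-1/15) = 3/5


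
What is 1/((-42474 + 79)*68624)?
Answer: -1/2909314480 ≈ -3.4372e-10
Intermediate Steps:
1/((-42474 + 79)*68624) = (1/68624)/(-42395) = -1/42395*1/68624 = -1/2909314480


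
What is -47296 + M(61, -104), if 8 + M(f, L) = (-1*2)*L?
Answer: -47096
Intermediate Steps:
M(f, L) = -8 - 2*L (M(f, L) = -8 + (-1*2)*L = -8 - 2*L)
-47296 + M(61, -104) = -47296 + (-8 - 2*(-104)) = -47296 + (-8 + 208) = -47296 + 200 = -47096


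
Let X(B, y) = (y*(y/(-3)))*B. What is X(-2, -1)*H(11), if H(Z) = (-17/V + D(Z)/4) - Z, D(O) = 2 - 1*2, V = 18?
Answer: -215/27 ≈ -7.9630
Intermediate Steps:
D(O) = 0 (D(O) = 2 - 2 = 0)
H(Z) = -17/18 - Z (H(Z) = (-17/18 + 0/4) - Z = (-17*1/18 + 0*(¼)) - Z = (-17/18 + 0) - Z = -17/18 - Z)
X(B, y) = -B*y²/3 (X(B, y) = (y*(y*(-⅓)))*B = (y*(-y/3))*B = (-y²/3)*B = -B*y²/3)
X(-2, -1)*H(11) = (-⅓*(-2)*(-1)²)*(-17/18 - 1*11) = (-⅓*(-2)*1)*(-17/18 - 11) = (⅔)*(-215/18) = -215/27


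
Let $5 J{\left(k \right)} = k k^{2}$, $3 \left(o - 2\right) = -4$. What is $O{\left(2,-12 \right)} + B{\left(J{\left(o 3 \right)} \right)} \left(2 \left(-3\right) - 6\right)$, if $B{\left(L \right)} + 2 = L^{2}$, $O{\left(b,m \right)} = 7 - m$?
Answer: $\frac{307}{25} \approx 12.28$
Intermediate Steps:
$o = \frac{2}{3}$ ($o = 2 + \frac{1}{3} \left(-4\right) = 2 - \frac{4}{3} = \frac{2}{3} \approx 0.66667$)
$J{\left(k \right)} = \frac{k^{3}}{5}$ ($J{\left(k \right)} = \frac{k k^{2}}{5} = \frac{k^{3}}{5}$)
$B{\left(L \right)} = -2 + L^{2}$
$O{\left(2,-12 \right)} + B{\left(J{\left(o 3 \right)} \right)} \left(2 \left(-3\right) - 6\right) = \left(7 - -12\right) + \left(-2 + \left(\frac{\left(\frac{2}{3} \cdot 3\right)^{3}}{5}\right)^{2}\right) \left(2 \left(-3\right) - 6\right) = \left(7 + 12\right) + \left(-2 + \left(\frac{2^{3}}{5}\right)^{2}\right) \left(-6 - 6\right) = 19 + \left(-2 + \left(\frac{1}{5} \cdot 8\right)^{2}\right) \left(-12\right) = 19 + \left(-2 + \left(\frac{8}{5}\right)^{2}\right) \left(-12\right) = 19 + \left(-2 + \frac{64}{25}\right) \left(-12\right) = 19 + \frac{14}{25} \left(-12\right) = 19 - \frac{168}{25} = \frac{307}{25}$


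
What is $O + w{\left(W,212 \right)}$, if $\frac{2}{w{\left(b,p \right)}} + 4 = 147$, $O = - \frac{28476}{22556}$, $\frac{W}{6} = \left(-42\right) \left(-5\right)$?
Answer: $- \frac{1006739}{806377} \approx -1.2485$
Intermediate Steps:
$W = 1260$ ($W = 6 \left(\left(-42\right) \left(-5\right)\right) = 6 \cdot 210 = 1260$)
$O = - \frac{7119}{5639}$ ($O = \left(-28476\right) \frac{1}{22556} = - \frac{7119}{5639} \approx -1.2625$)
$w{\left(b,p \right)} = \frac{2}{143}$ ($w{\left(b,p \right)} = \frac{2}{-4 + 147} = \frac{2}{143}$)
$O + w{\left(W,212 \right)} = - \frac{7119}{5639} + \frac{2}{143} = - \frac{1006739}{806377}$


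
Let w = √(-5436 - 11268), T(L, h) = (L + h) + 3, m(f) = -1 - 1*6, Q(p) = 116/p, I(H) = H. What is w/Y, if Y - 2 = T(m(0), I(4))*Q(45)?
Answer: 12*I*√29 ≈ 64.622*I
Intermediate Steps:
m(f) = -7 (m(f) = -1 - 6 = -7)
T(L, h) = 3 + L + h
Y = 2 (Y = 2 + (3 - 7 + 4)*(116/45) = 2 + 0*(116*(1/45)) = 2 + 0*(116/45) = 2 + 0 = 2)
w = 24*I*√29 (w = √(-16704) = 24*I*√29 ≈ 129.24*I)
w/Y = (24*I*√29)/2 = (24*I*√29)*(½) = 12*I*√29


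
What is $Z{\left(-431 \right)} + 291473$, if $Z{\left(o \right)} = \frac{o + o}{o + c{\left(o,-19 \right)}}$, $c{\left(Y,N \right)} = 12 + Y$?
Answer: $\frac{123876456}{425} \approx 2.9147 \cdot 10^{5}$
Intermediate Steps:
$Z{\left(o \right)} = \frac{2 o}{12 + 2 o}$ ($Z{\left(o \right)} = \frac{o + o}{o + \left(12 + o\right)} = \frac{2 o}{12 + 2 o}$)
$Z{\left(-431 \right)} + 291473 = - \frac{431}{6 - 431} + 291473 = - \frac{431}{-425} + 291473 = \left(-431\right) \left(- \frac{1}{425}\right) + 291473 = \frac{431}{425} + 291473 = \frac{123876456}{425}$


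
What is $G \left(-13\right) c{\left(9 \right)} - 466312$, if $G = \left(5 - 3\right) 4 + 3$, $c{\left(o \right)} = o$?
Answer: $-467599$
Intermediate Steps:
$G = 11$ ($G = 2 \cdot 4 + 3 = 8 + 3 = 11$)
$G \left(-13\right) c{\left(9 \right)} - 466312 = 11 \left(-13\right) 9 - 466312 = \left(-143\right) 9 - 466312 = -1287 - 466312 = -467599$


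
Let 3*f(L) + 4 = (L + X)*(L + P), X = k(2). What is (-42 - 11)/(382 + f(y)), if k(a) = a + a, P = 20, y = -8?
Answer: -159/1094 ≈ -0.14534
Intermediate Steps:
k(a) = 2*a
X = 4 (X = 2*2 = 4)
f(L) = -4/3 + (4 + L)*(20 + L)/3 (f(L) = -4/3 + ((L + 4)*(L + 20))/3 = -4/3 + ((4 + L)*(20 + L))/3 = -4/3 + (4 + L)*(20 + L)/3)
(-42 - 11)/(382 + f(y)) = (-42 - 11)/(382 + (76/3 + 8*(-8) + (⅓)*(-8)²)) = -53/(382 + (76/3 - 64 + (⅓)*64)) = -53/(382 + (76/3 - 64 + 64/3)) = -53/(382 - 52/3) = -53/1094/3 = -53*3/1094 = -159/1094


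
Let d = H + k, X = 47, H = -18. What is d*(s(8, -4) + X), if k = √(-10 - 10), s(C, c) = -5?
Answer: -756 + 84*I*√5 ≈ -756.0 + 187.83*I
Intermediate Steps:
k = 2*I*√5 (k = √(-20) = 2*I*√5 ≈ 4.4721*I)
d = -18 + 2*I*√5 ≈ -18.0 + 4.4721*I
d*(s(8, -4) + X) = (-18 + 2*I*√5)*(-5 + 47) = (-18 + 2*I*√5)*42 = -756 + 84*I*√5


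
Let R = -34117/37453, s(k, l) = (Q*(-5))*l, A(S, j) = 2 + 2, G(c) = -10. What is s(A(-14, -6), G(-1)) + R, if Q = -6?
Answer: -11270017/37453 ≈ -300.91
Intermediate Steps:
A(S, j) = 4
s(k, l) = 30*l (s(k, l) = (-6*(-5))*l = 30*l)
R = -34117/37453 (R = -34117*1/37453 = -34117/37453 ≈ -0.91093)
s(A(-14, -6), G(-1)) + R = 30*(-10) - 34117/37453 = -300 - 34117/37453 = -11270017/37453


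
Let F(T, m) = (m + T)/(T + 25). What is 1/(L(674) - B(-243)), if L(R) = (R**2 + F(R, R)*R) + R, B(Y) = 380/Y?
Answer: 56619/25832495302 ≈ 2.1918e-6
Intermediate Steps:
F(T, m) = (T + m)/(25 + T)
L(R) = R + R**2 + 2*R**2/(25 + R) (L(R) = (R**2 + ((R + R)/(25 + R))*R) + R = (R**2 + ((2*R)/(25 + R))*R) + R = (R**2 + (2*R/(25 + R))*R) + R = (R**2 + 2*R**2/(25 + R)) + R = R + R**2 + 2*R**2/(25 + R))
1/(L(674) - B(-243)) = 1/(674*(25 + 674**2 + 28*674)/(25 + 674) - 380/(-243)) = 1/(674*(25 + 454276 + 18872)/699 - 380*(-1)/243) = 1/(674*(1/699)*473173 - 1*(-380/243)) = 1/(318918602/699 + 380/243) = 1/(25832495302/56619) = 56619/25832495302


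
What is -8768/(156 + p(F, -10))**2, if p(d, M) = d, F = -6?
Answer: -2192/5625 ≈ -0.38969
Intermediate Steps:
-8768/(156 + p(F, -10))**2 = -8768/(156 - 6)**2 = -8768/(150**2) = -8768/22500 = -8768*1/22500 = -2192/5625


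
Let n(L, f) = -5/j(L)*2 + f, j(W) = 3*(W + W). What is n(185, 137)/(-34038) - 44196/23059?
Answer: -83666378941/43560964431 ≈ -1.9207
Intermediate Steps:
j(W) = 6*W (j(W) = 3*(2*W) = 6*W)
n(L, f) = f - 5/(3*L) (n(L, f) = -5*1/(6*L)*2 + f = -5/(6*L)*2 + f = -5/(3*L) + f = f - 5/(3*L))
n(185, 137)/(-34038) - 44196/23059 = (137 - 5/3/185)/(-34038) - 44196/23059 = (137 - 5/3*1/185)*(-1/34038) - 44196*1/23059 = (137 - 1/111)*(-1/34038) - 44196/23059 = (15206/111)*(-1/34038) - 44196/23059 = -7603/1889109 - 44196/23059 = -83666378941/43560964431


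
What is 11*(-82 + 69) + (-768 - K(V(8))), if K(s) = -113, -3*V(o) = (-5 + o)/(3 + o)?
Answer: -798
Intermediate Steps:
V(o) = -(-5 + o)/(3*(3 + o))
11*(-82 + 69) + (-768 - K(V(8))) = 11*(-82 + 69) + (-768 - 1*(-113)) = 11*(-13) + (-768 + 113) = -143 - 655 = -798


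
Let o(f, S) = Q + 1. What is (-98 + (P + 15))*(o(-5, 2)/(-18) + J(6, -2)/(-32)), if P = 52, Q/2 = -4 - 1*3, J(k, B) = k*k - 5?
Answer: 2201/288 ≈ 7.6424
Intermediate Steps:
J(k, B) = -5 + k**2 (J(k, B) = k**2 - 5 = -5 + k**2)
Q = -14 (Q = 2*(-4 - 1*3) = 2*(-4 - 3) = 2*(-7) = -14)
o(f, S) = -13 (o(f, S) = -14 + 1 = -13)
(-98 + (P + 15))*(o(-5, 2)/(-18) + J(6, -2)/(-32)) = (-98 + (52 + 15))*(-13/(-18) + (-5 + 6**2)/(-32)) = (-98 + 67)*(-13*(-1/18) + (-5 + 36)*(-1/32)) = -31*(13/18 + 31*(-1/32)) = -31*(13/18 - 31/32) = -31*(-71/288) = 2201/288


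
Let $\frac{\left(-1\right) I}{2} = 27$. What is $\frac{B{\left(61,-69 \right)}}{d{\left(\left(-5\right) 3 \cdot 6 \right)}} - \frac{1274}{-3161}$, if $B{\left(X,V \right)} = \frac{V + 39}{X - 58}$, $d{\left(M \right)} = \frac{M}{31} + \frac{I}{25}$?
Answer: $\frac{135307}{56898} \approx 2.3781$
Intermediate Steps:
$I = -54$ ($I = \left(-2\right) 27 = -54$)
$d{\left(M \right)} = - \frac{54}{25} + \frac{M}{31}$ ($d{\left(M \right)} = \frac{M}{31} - \frac{54}{25} = - \frac{54}{25} + \frac{M}{31}$)
$B{\left(X,V \right)} = \frac{39 + V}{-58 + X}$
$\frac{B{\left(61,-69 \right)}}{d{\left(\left(-5\right) 3 \cdot 6 \right)}} - \frac{1274}{-3161} = \frac{\frac{1}{-58 + 61} \left(39 - 69\right)}{- \frac{54}{25} + \frac{\left(-5\right) 3 \cdot 6}{31}} - \frac{1274}{-3161} = \frac{\frac{1}{3} \left(-30\right)}{- \frac{54}{25} + \frac{\left(-15\right) 6}{31}} - - \frac{1274}{3161} = \frac{\frac{1}{3} \left(-30\right)}{- \frac{54}{25} + \frac{1}{31} \left(-90\right)} + \frac{1274}{3161} = - \frac{10}{- \frac{54}{25} - \frac{90}{31}} + \frac{1274}{3161} = - \frac{10}{- \frac{3924}{775}} + \frac{1274}{3161} = \left(-10\right) \left(- \frac{775}{3924}\right) + \frac{1274}{3161} = \frac{3875}{1962} + \frac{1274}{3161} = \frac{135307}{56898}$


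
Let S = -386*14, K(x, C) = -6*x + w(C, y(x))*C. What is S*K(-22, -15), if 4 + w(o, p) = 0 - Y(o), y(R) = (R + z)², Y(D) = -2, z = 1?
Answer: -875448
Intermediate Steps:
y(R) = (1 + R)² (y(R) = (R + 1)² = (1 + R)²)
w(o, p) = -2 (w(o, p) = -4 + (0 - 1*(-2)) = -4 + (0 + 2) = -4 + 2 = -2)
K(x, C) = -6*x - 2*C
S = -5404
S*K(-22, -15) = -5404*(-6*(-22) - 2*(-15)) = -5404*(132 + 30) = -5404*162 = -875448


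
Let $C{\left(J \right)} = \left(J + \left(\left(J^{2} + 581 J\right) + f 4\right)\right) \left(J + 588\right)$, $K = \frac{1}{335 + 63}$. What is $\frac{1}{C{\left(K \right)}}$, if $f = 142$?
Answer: $\frac{63044792}{21110250633725} \approx 2.9865 \cdot 10^{-6}$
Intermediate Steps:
$K = \frac{1}{398} \approx 0.0025126$
$C{\left(J \right)} = \left(588 + J\right) \left(568 + J^{2} + 582 J\right)$ ($C{\left(J \right)} = \left(J + \left(\left(J^{2} + 581 J\right) + 142 \cdot 4\right)\right) \left(J + 588\right) = \left(J + \left(\left(J^{2} + 581 J\right) + 568\right)\right) \left(588 + J\right) = \left(J + \left(568 + J^{2} + 581 J\right)\right) \left(588 + J\right) = \left(568 + J^{2} + 582 J\right) \left(588 + J\right) = \left(588 + J\right) \left(568 + J^{2} + 582 J\right)$)
$\frac{1}{C{\left(K \right)}} = \frac{1}{333984 + \left(\frac{1}{398}\right)^{3} + \frac{1170}{158404} + 342784 \cdot \frac{1}{398}} = \frac{1}{333984 + \frac{1}{63044792} + 1170 \cdot \frac{1}{158404} + \frac{171392}{199}} = \frac{1}{333984 + \frac{1}{63044792} + \frac{585}{79202} + \frac{171392}{199}} = \frac{1}{\frac{21110250633725}{63044792}} = \frac{63044792}{21110250633725}$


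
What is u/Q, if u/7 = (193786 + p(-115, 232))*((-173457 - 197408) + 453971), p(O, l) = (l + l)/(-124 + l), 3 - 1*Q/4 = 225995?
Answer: -687414357/5512 ≈ -1.2471e+5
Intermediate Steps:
Q = -903968 (Q = 12 - 4*225995 = 12 - 903980 = -903968)
p(O, l) = 2*l/(-124 + l) (p(O, l) = (2*l)/(-124 + l) = 2*l/(-124 + l))
u = 112735954548 (u = 7*((193786 + 2*232/(-124 + 232))*((-173457 - 197408) + 453971)) = 7*((193786 + 2*232/108)*(-370865 + 453971)) = 7*((193786 + 2*232*(1/108))*83106) = 7*((193786 + 116/27)*83106) = 7*((5232338/27)*83106) = 7*16105136364 = 112735954548)
u/Q = 112735954548/(-903968) = 112735954548*(-1/903968) = -687414357/5512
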